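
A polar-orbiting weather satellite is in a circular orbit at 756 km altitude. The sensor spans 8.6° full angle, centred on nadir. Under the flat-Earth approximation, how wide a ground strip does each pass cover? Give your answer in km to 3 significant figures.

Half-angle = 8.6°/2 = 4.3°.
Swath width ≈ 2h·tan(θ/2) = 2 × 756 × tan(4.3°) = 113.7 km.

114 km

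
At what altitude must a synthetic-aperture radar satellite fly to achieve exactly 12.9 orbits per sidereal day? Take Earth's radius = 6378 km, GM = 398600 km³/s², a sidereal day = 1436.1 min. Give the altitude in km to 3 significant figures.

1290 km

Required period T = 86166 / 12.9 = 6679.5 s.
From T = 2π√(a³/μ): a = (μ T²/4π²)^(1/3) = (398600 × 6679.5² / 4π²)^(1/3) = 7666 km.
Altitude h = a − R = 7666 − 6378 = 1288 km.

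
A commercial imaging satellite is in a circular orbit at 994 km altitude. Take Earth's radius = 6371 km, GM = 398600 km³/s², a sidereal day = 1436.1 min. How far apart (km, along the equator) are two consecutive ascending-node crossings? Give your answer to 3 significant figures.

2920 km

Semi-major axis a = 6371 + 994 = 7365 km. Period T = 2π√(a³/μ) = 2π√(7365³/398600) = 6290.3 s = 104.84 min.
During one orbit Earth rotates (6290.3 / 86166) × 360° = 26.28°.
At the equator that is 26.28° × (2π·6371/360) km/° = 26.28 × 111.2 = 2922 km.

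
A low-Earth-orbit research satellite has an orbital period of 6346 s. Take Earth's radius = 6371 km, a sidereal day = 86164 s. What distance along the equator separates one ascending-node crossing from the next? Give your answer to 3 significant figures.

2950 km

During one orbit Earth rotates (6346.0 / 86164) × 360° = 26.51°.
At the equator that is 26.51° × (2π·6371/360) km/° = 26.51 × 111.2 = 2948 km.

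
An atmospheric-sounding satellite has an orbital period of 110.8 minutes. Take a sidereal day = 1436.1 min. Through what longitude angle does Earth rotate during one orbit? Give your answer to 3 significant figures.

T = 110.8 min = 6648.0 s.
During one orbit Earth rotates (6648.0 / 86166) × 360° = 27.78°.

27.8°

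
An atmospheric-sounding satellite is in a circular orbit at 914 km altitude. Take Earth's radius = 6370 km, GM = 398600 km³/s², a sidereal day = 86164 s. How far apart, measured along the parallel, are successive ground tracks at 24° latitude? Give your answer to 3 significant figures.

2630 km

Semi-major axis a = 6370 + 914 = 7284 km. Period T = 2π√(a³/μ) = 2π√(7284³/398600) = 6186.8 s = 103.11 min.
Node shift per orbit = (6186.8/86164) × 360° = 25.85°.
Equatorial spacing = 25.85 × 111.2 km/° = 2874 km.
At 24° latitude, spacing = 2874 × cos(24°) = 2625 km.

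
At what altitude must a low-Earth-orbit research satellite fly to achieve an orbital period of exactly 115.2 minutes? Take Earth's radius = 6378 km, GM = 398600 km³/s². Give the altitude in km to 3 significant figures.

1460 km

T = 115.2 min = 6912.0 s.
From T = 2π√(a³/μ): a = (μ T²/4π²)^(1/3) = (398600 × 6912.0² / 4π²)^(1/3) = 7843 km.
Altitude h = a − R = 7843 − 6378 = 1465 km.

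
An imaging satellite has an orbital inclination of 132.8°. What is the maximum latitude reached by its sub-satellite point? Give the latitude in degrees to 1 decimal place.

Retrograde orbit: the ground track reaches ±(180° − i) = ±(180 − 132.8) = ±47.2°.

47.2°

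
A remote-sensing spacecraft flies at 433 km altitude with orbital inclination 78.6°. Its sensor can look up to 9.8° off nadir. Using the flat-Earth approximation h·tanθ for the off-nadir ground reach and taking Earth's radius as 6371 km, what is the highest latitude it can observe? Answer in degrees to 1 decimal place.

For a prograde orbit the ground track reaches latitude ±i = ±78.6°.
Sensor half-swath on the ground ≈ 433·tan(9.8°) = 75 km = 0.67° of latitude.
Maximum observable latitude ≈ 78.6 + 0.67 = 79.3°.

79.3°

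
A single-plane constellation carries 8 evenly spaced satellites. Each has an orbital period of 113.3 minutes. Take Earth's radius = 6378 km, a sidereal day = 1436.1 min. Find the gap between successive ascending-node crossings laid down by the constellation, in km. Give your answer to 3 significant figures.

395 km

T = 113.3 min = 6798.0 s.
Single-satellite node shift = (6798.0/86166) × 360° = 28.40°.
With 8 satellites evenly phased, successive equator crossings are 28.40/8 = 3.550° apart.
That is 3.550 × 111.3 = 395 km at the equator.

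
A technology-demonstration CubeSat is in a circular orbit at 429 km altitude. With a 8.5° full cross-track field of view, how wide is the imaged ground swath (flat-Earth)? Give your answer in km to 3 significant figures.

63.8 km

Half-angle = 8.5°/2 = 4.25°.
Swath width ≈ 2h·tan(θ/2) = 2 × 429 × tan(4.25°) = 63.8 km.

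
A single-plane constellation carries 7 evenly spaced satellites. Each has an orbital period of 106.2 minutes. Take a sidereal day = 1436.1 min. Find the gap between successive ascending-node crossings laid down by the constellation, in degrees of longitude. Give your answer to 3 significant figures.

T = 106.2 min = 6372.0 s.
Single-satellite node shift = (6372.0/86166) × 360° = 26.62°.
With 7 satellites evenly phased, successive equator crossings are 26.62/7 = 3.803° apart.

3.80°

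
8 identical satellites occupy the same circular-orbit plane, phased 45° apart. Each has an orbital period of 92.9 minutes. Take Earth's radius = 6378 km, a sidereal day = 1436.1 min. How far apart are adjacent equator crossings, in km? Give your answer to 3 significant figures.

T = 92.9 min = 5574.0 s.
Single-satellite node shift = (5574.0/86166) × 360° = 23.29°.
With 8 satellites evenly phased, successive equator crossings are 23.29/8 = 2.911° apart.
That is 2.911 × 111.3 = 324 km at the equator.

324 km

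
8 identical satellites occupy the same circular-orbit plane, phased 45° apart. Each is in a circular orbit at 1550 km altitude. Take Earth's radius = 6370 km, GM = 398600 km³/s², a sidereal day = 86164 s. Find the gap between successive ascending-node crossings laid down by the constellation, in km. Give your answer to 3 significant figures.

Semi-major axis a = 6370 + 1550 = 7920 km. Period T = 2π√(a³/μ) = 2π√(7920³/398600) = 7014.5 s = 116.91 min.
Single-satellite node shift = (7014.5/86164) × 360° = 29.31°.
With 8 satellites evenly phased, successive equator crossings are 29.31/8 = 3.663° apart.
That is 3.663 × 111.2 = 407 km at the equator.

407 km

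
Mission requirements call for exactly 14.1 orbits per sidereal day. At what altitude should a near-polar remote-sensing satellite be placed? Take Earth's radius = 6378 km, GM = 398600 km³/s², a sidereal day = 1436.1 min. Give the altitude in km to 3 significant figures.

Required period T = 86166 / 14.1 = 6111.1 s.
From T = 2π√(a³/μ): a = (μ T²/4π²)^(1/3) = (398600 × 6111.1² / 4π²)^(1/3) = 7224 km.
Altitude h = a − R = 7224 − 6378 = 846 km.

846 km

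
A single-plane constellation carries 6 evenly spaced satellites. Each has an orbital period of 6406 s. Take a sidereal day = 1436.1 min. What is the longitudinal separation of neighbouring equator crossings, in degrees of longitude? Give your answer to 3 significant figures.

Single-satellite node shift = (6406.0/86166) × 360° = 26.76°.
With 6 satellites evenly phased, successive equator crossings are 26.76/6 = 4.461° apart.

4.46°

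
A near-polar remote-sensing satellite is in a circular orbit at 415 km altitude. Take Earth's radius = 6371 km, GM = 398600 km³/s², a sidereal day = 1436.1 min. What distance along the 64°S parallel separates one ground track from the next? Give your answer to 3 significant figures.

Semi-major axis a = 6371 + 415 = 6786 km. Period T = 2π√(a³/μ) = 2π√(6786³/398600) = 5563.3 s = 92.72 min.
Node shift per orbit = (5563.3/86166) × 360° = 23.24°.
Equatorial spacing = 23.24 × 111.2 km/° = 2585 km.
At 64° latitude, spacing = 2585 × cos(64°) = 1133 km.

1130 km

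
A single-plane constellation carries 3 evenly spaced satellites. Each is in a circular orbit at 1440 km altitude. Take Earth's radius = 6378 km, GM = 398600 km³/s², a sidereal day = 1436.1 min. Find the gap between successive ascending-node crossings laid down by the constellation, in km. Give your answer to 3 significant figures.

Semi-major axis a = 6378 + 1440 = 7818 km. Period T = 2π√(a³/μ) = 2π√(7818³/398600) = 6879.5 s = 114.66 min.
Single-satellite node shift = (6879.5/86166) × 360° = 28.74°.
With 3 satellites evenly phased, successive equator crossings are 28.74/3 = 9.581° apart.
That is 9.581 × 111.3 = 1067 km at the equator.

1070 km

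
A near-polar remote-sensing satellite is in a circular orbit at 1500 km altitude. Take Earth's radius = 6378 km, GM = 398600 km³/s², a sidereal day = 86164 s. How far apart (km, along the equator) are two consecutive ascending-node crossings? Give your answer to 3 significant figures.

Semi-major axis a = 6378 + 1500 = 7878 km. Period T = 2π√(a³/μ) = 2π√(7878³/398600) = 6958.8 s = 115.98 min.
During one orbit Earth rotates (6958.8 / 86164) × 360° = 29.07°.
At the equator that is 29.07° × (2π·6378/360) km/° = 29.07 × 111.3 = 3236 km.

3240 km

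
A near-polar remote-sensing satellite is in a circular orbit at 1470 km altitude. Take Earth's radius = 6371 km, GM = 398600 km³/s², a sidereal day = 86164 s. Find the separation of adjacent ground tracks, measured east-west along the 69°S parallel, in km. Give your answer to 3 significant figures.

Semi-major axis a = 6371 + 1470 = 7841 km. Period T = 2π√(a³/μ) = 2π√(7841³/398600) = 6909.8 s = 115.16 min.
Node shift per orbit = (6909.8/86164) × 360° = 28.87°.
Equatorial spacing = 28.87 × 111.2 km/° = 3210 km.
At 69° latitude, spacing = 3210 × cos(69°) = 1150 km.

1150 km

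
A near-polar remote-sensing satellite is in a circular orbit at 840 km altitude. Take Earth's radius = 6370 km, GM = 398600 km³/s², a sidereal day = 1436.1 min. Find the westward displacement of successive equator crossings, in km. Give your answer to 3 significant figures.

Semi-major axis a = 6370 + 840 = 7210 km. Period T = 2π√(a³/μ) = 2π√(7210³/398600) = 6092.8 s = 101.55 min.
During one orbit Earth rotates (6092.8 / 86166) × 360° = 25.46°.
At the equator that is 25.46° × (2π·6370/360) km/° = 25.46 × 111.2 = 2830 km.

2830 km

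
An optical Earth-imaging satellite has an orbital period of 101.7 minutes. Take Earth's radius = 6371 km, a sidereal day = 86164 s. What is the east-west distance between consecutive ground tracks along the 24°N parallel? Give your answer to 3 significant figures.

T = 101.7 min = 6102.0 s.
Node shift per orbit = (6102.0/86164) × 360° = 25.49°.
Equatorial spacing = 25.49 × 111.2 km/° = 2835 km.
At 24° latitude, spacing = 2835 × cos(24°) = 2590 km.

2590 km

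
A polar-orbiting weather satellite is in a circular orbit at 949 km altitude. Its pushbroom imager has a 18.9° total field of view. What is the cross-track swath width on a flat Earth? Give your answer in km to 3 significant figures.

Half-angle = 18.9°/2 = 9.45°.
Swath width ≈ 2h·tan(θ/2) = 2 × 949 × tan(9.45°) = 315.9 km.

316 km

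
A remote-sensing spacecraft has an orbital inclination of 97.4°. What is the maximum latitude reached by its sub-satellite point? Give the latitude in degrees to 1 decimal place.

Retrograde orbit: the ground track reaches ±(180° − i) = ±(180 − 97.4) = ±82.6°.

82.6°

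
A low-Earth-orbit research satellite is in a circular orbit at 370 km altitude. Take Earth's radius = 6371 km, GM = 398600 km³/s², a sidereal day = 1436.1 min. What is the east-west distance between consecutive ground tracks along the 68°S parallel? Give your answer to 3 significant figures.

Semi-major axis a = 6371 + 370 = 6741 km. Period T = 2π√(a³/μ) = 2π√(6741³/398600) = 5508.0 s = 91.80 min.
Node shift per orbit = (5508.0/86166) × 360° = 23.01°.
Equatorial spacing = 23.01 × 111.2 km/° = 2559 km.
At 68° latitude, spacing = 2559 × cos(68°) = 959 km.

959 km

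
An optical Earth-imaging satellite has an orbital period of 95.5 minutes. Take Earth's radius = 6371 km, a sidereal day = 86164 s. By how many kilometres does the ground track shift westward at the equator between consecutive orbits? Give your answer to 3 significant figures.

T = 95.5 min = 5730.0 s.
During one orbit Earth rotates (5730.0 / 86164) × 360° = 23.94°.
At the equator that is 23.94° × (2π·6371/360) km/° = 23.94 × 111.2 = 2662 km.

2660 km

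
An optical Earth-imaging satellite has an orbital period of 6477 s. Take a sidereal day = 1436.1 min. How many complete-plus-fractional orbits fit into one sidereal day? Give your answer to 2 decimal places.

Orbits per sidereal day = 86166 / 6477.0 = 13.303.

13.30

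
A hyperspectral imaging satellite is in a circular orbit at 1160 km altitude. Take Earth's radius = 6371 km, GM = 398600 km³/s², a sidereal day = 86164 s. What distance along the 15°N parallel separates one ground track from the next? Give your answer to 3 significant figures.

2920 km

Semi-major axis a = 6371 + 1160 = 7531 km. Period T = 2π√(a³/μ) = 2π√(7531³/398600) = 6504.1 s = 108.40 min.
Node shift per orbit = (6504.1/86164) × 360° = 27.17°.
Equatorial spacing = 27.17 × 111.2 km/° = 3022 km.
At 15° latitude, spacing = 3022 × cos(15°) = 2919 km.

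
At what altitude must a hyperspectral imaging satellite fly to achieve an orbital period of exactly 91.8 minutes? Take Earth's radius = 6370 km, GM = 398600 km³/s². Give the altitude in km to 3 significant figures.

T = 91.8 min = 5508.0 s.
From T = 2π√(a³/μ): a = (μ T²/4π²)^(1/3) = (398600 × 5508.0² / 4π²)^(1/3) = 6741 km.
Altitude h = a − R = 6741 − 6370 = 371 km.

371 km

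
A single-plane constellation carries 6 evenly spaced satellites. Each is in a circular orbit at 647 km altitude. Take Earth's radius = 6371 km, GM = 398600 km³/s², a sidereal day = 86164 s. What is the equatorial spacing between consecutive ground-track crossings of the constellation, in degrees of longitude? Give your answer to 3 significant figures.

Semi-major axis a = 6371 + 647 = 7018 km. Period T = 2π√(a³/μ) = 2π√(7018³/398600) = 5851.0 s = 97.52 min.
Single-satellite node shift = (5851.0/86164) × 360° = 24.45°.
With 6 satellites evenly phased, successive equator crossings are 24.45/6 = 4.074° apart.

4.07°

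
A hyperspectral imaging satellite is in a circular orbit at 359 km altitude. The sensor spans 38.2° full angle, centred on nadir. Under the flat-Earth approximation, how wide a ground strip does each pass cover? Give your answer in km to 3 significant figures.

Half-angle = 38.2°/2 = 19.1°.
Swath width ≈ 2h·tan(θ/2) = 2 × 359 × tan(19.1°) = 248.6 km.

249 km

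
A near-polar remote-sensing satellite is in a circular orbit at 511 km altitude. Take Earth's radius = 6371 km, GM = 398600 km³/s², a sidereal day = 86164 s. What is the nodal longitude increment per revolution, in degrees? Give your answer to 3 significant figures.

Semi-major axis a = 6371 + 511 = 6882 km. Period T = 2π√(a³/μ) = 2π√(6882³/398600) = 5681.8 s = 94.70 min.
During one orbit Earth rotates (5681.8 / 86164) × 360° = 23.74°.

23.7°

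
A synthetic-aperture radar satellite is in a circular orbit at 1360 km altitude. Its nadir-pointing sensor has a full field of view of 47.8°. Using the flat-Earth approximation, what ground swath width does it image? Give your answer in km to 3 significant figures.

Half-angle = 47.8°/2 = 23.9°.
Swath width ≈ 2h·tan(θ/2) = 2 × 1360 × tan(23.9°) = 1205.3 km.

1210 km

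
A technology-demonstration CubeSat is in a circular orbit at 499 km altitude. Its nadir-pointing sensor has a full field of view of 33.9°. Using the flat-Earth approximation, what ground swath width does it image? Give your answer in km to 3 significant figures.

304 km

Half-angle = 33.9°/2 = 16.95°.
Swath width ≈ 2h·tan(θ/2) = 2 × 499 × tan(16.95°) = 304.2 km.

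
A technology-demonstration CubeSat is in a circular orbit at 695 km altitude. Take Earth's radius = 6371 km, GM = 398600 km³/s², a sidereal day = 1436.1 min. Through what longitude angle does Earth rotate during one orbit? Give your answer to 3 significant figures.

24.7°

Semi-major axis a = 6371 + 695 = 7066 km. Period T = 2π√(a³/μ) = 2π√(7066³/398600) = 5911.1 s = 98.52 min.
During one orbit Earth rotates (5911.1 / 86166) × 360° = 24.70°.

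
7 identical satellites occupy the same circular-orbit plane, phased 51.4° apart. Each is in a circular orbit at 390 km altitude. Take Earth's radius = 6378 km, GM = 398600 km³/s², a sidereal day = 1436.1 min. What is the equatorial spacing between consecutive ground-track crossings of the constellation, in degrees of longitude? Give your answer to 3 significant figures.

Semi-major axis a = 6378 + 390 = 6768 km. Period T = 2π√(a³/μ) = 2π√(6768³/398600) = 5541.2 s = 92.35 min.
Single-satellite node shift = (5541.2/86166) × 360° = 23.15°.
With 7 satellites evenly phased, successive equator crossings are 23.15/7 = 3.307° apart.

3.31°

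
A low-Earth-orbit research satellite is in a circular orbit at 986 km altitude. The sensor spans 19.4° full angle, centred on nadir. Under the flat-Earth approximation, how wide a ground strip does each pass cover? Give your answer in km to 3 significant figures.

Half-angle = 19.4°/2 = 9.7°.
Swath width ≈ 2h·tan(θ/2) = 2 × 986 × tan(9.7°) = 337.1 km.

337 km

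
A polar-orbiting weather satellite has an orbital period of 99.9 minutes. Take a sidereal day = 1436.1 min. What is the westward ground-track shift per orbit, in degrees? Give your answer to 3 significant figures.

25.0°

T = 99.9 min = 5994.0 s.
During one orbit Earth rotates (5994.0 / 86166) × 360° = 25.04°.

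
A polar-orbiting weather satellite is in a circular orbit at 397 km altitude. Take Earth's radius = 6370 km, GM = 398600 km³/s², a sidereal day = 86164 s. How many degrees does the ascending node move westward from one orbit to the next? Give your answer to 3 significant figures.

Semi-major axis a = 6370 + 397 = 6767 km. Period T = 2π√(a³/μ) = 2π√(6767³/398600) = 5539.9 s = 92.33 min.
During one orbit Earth rotates (5539.9 / 86164) × 360° = 23.15°.

23.1°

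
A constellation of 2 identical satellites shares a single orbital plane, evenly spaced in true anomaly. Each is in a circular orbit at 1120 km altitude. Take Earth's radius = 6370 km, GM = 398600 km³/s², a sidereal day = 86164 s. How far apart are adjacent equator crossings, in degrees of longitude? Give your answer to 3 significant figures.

Semi-major axis a = 6370 + 1120 = 7490 km. Period T = 2π√(a³/μ) = 2π√(7490³/398600) = 6451.1 s = 107.52 min.
Single-satellite node shift = (6451.1/86164) × 360° = 26.95°.
With 2 satellites evenly phased, successive equator crossings are 26.95/2 = 13.477° apart.

13.5°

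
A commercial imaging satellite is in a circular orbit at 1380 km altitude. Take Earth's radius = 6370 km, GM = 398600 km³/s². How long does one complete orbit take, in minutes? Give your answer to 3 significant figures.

Semi-major axis a = 6370 + 1380 = 7750 km. Period T = 2π√(a³/μ) = 2π√(7750³/398600) = 6789.9 s = 113.17 min.

113 min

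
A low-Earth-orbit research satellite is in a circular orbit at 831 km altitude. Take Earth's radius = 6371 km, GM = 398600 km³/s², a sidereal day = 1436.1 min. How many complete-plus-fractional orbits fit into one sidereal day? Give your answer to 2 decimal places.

Semi-major axis a = 6371 + 831 = 7202 km. Period T = 2π√(a³/μ) = 2π√(7202³/398600) = 6082.6 s = 101.38 min.
Orbits per sidereal day = 86166 / 6082.6 = 14.166.

14.17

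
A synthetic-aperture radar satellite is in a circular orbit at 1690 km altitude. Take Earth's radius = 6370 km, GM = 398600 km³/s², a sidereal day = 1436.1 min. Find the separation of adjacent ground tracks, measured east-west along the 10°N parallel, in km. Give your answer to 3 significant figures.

Semi-major axis a = 6370 + 1690 = 8060 km. Period T = 2π√(a³/μ) = 2π√(8060³/398600) = 7201.3 s = 120.02 min.
Node shift per orbit = (7201.3/86166) × 360° = 30.09°.
Equatorial spacing = 30.09 × 111.2 km/° = 3345 km.
At 10° latitude, spacing = 3345 × cos(10°) = 3294 km.

3290 km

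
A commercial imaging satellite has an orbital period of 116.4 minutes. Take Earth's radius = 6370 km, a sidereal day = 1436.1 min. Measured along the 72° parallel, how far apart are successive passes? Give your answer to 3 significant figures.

T = 116.4 min = 6984.0 s.
Node shift per orbit = (6984.0/86166) × 360° = 29.18°.
Equatorial spacing = 29.18 × 111.2 km/° = 3244 km.
At 72° latitude, spacing = 3244 × cos(72°) = 1002 km.

1000 km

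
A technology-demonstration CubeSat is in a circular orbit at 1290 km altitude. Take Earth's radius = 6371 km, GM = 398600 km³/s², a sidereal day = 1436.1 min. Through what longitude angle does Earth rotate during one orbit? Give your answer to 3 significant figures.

Semi-major axis a = 6371 + 1290 = 7661 km. Period T = 2π√(a³/μ) = 2π√(7661³/398600) = 6673.3 s = 111.22 min.
During one orbit Earth rotates (6673.3 / 86166) × 360° = 27.88°.

27.9°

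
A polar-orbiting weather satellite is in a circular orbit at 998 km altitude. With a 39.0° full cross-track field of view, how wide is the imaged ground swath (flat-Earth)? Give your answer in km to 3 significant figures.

707 km

Half-angle = 39.0°/2 = 19.5°.
Swath width ≈ 2h·tan(θ/2) = 2 × 998 × tan(19.5°) = 706.8 km.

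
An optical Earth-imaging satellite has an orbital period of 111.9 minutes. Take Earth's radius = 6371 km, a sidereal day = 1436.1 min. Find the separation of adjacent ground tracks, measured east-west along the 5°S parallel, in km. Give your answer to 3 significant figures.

3110 km

T = 111.9 min = 6714.0 s.
Node shift per orbit = (6714.0/86166) × 360° = 28.05°.
Equatorial spacing = 28.05 × 111.2 km/° = 3119 km.
At 5° latitude, spacing = 3119 × cos(5°) = 3107 km.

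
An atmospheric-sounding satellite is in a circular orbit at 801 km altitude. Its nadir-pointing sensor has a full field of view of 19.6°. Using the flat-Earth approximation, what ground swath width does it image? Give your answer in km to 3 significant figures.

Half-angle = 19.6°/2 = 9.8°.
Swath width ≈ 2h·tan(θ/2) = 2 × 801 × tan(9.8°) = 276.7 km.

277 km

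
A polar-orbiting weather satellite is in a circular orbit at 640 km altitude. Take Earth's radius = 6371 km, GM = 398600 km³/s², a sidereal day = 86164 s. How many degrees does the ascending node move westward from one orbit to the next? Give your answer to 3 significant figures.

Semi-major axis a = 6371 + 640 = 7011 km. Period T = 2π√(a³/μ) = 2π√(7011³/398600) = 5842.3 s = 97.37 min.
During one orbit Earth rotates (5842.3 / 86164) × 360° = 24.41°.

24.4°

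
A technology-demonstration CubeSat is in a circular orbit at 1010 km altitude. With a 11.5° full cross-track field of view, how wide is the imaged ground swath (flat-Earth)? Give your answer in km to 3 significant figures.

Half-angle = 11.5°/2 = 5.75°.
Swath width ≈ 2h·tan(θ/2) = 2 × 1010 × tan(5.75°) = 203.4 km.

203 km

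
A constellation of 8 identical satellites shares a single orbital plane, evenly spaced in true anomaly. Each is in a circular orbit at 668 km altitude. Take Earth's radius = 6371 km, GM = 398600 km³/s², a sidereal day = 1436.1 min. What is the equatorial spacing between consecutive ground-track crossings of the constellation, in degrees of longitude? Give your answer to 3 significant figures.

3.07°

Semi-major axis a = 6371 + 668 = 7039 km. Period T = 2π√(a³/μ) = 2π√(7039³/398600) = 5877.3 s = 97.95 min.
Single-satellite node shift = (5877.3/86166) × 360° = 24.56°.
With 8 satellites evenly phased, successive equator crossings are 24.56/8 = 3.069° apart.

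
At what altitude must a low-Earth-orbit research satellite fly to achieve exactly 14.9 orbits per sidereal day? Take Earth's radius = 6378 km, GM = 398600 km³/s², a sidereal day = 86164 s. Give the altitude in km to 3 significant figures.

585 km

Required period T = 86164 / 14.9 = 5782.8 s.
From T = 2π√(a³/μ): a = (μ T²/4π²)^(1/3) = (398600 × 5782.8² / 4π²)^(1/3) = 6963 km.
Altitude h = a − R = 6963 − 6378 = 585 km.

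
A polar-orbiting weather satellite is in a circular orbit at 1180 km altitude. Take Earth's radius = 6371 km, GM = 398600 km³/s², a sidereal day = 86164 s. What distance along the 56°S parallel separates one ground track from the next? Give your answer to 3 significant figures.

1700 km

Semi-major axis a = 6371 + 1180 = 7551 km. Period T = 2π√(a³/μ) = 2π√(7551³/398600) = 6530.1 s = 108.83 min.
Node shift per orbit = (6530.1/86164) × 360° = 27.28°.
Equatorial spacing = 27.28 × 111.2 km/° = 3034 km.
At 56° latitude, spacing = 3034 × cos(56°) = 1696 km.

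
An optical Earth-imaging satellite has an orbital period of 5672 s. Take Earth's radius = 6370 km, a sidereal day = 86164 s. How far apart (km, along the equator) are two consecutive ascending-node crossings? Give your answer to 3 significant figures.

During one orbit Earth rotates (5672.0 / 86164) × 360° = 23.70°.
At the equator that is 23.70° × (2π·6370/360) km/° = 23.70 × 111.2 = 2635 km.

2630 km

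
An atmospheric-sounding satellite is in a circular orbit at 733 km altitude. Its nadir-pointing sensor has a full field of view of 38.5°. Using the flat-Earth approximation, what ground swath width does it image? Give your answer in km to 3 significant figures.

Half-angle = 38.5°/2 = 19.25°.
Swath width ≈ 2h·tan(θ/2) = 2 × 733 × tan(19.25°) = 512.0 km.

512 km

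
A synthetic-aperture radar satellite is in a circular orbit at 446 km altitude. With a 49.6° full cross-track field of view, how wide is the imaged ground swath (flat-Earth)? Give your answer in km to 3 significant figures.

Half-angle = 49.6°/2 = 24.8°.
Swath width ≈ 2h·tan(θ/2) = 2 × 446 × tan(24.8°) = 412.2 km.

412 km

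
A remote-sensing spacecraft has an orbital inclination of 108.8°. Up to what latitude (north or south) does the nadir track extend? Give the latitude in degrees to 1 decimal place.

71.2°

Retrograde orbit: the ground track reaches ±(180° − i) = ±(180 − 108.8) = ±71.2°.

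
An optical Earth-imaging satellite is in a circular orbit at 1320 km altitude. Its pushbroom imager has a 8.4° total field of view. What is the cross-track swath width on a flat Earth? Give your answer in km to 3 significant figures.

194 km

Half-angle = 8.4°/2 = 4.2°.
Swath width ≈ 2h·tan(θ/2) = 2 × 1320 × tan(4.2°) = 193.9 km.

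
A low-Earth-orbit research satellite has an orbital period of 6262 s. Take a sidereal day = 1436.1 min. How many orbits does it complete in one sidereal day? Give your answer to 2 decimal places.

Orbits per sidereal day = 86166 / 6262.0 = 13.760.

13.76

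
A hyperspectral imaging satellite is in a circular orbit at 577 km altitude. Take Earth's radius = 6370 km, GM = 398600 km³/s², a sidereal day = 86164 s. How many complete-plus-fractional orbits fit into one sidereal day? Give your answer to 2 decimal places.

Semi-major axis a = 6370 + 577 = 6947 km. Period T = 2π√(a³/μ) = 2π√(6947³/398600) = 5762.4 s = 96.04 min.
Orbits per sidereal day = 86164 / 5762.4 = 14.953.

14.95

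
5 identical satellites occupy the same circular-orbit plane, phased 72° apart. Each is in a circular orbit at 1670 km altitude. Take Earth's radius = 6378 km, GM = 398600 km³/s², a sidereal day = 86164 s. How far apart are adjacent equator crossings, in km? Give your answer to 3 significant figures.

668 km

Semi-major axis a = 6378 + 1670 = 8048 km. Period T = 2π√(a³/μ) = 2π√(8048³/398600) = 7185.3 s = 119.75 min.
Single-satellite node shift = (7185.3/86164) × 360° = 30.02°.
With 5 satellites evenly phased, successive equator crossings are 30.02/5 = 6.004° apart.
That is 6.004 × 111.3 = 668 km at the equator.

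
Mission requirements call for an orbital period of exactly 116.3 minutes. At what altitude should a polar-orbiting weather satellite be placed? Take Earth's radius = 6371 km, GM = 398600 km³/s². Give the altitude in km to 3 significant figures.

T = 116.3 min = 6978.0 s.
From T = 2π√(a³/μ): a = (μ T²/4π²)^(1/3) = (398600 × 6978.0² / 4π²)^(1/3) = 7892 km.
Altitude h = a − R = 7892 − 6371 = 1521 km.

1520 km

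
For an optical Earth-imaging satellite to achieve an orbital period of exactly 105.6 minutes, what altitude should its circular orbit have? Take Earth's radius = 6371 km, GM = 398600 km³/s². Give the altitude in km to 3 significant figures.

T = 105.6 min = 6336.0 s.
From T = 2π√(a³/μ): a = (μ T²/4π²)^(1/3) = (398600 × 6336.0² / 4π²)^(1/3) = 7401 km.
Altitude h = a − R = 7401 − 6371 = 1030 km.

1030 km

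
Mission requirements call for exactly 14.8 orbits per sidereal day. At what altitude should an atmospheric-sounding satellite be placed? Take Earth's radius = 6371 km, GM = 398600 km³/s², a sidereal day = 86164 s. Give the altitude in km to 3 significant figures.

624 km

Required period T = 86164 / 14.8 = 5821.9 s.
From T = 2π√(a³/μ): a = (μ T²/4π²)^(1/3) = (398600 × 5821.9² / 4π²)^(1/3) = 6995 km.
Altitude h = a − R = 6995 − 6371 = 624 km.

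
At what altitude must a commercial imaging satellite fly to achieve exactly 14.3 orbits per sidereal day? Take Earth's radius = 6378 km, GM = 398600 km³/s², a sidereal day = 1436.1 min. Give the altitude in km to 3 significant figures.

Required period T = 86166 / 14.3 = 6025.6 s.
From T = 2π√(a³/μ): a = (μ T²/4π²)^(1/3) = (398600 × 6025.6² / 4π²)^(1/3) = 7157 km.
Altitude h = a − R = 7157 − 6378 = 779 km.

779 km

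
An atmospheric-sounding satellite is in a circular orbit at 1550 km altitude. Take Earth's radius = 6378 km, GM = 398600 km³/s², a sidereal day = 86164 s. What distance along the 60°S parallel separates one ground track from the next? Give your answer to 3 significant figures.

Semi-major axis a = 6378 + 1550 = 7928 km. Period T = 2π√(a³/μ) = 2π√(7928³/398600) = 7025.2 s = 117.09 min.
Node shift per orbit = (7025.2/86164) × 360° = 29.35°.
Equatorial spacing = 29.35 × 111.3 km/° = 3267 km.
At 60° latitude, spacing = 3267 × cos(60°) = 1634 km.

1630 km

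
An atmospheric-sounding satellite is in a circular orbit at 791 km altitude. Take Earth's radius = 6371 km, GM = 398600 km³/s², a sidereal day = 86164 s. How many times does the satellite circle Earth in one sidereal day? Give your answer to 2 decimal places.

Semi-major axis a = 6371 + 791 = 7162 km. Period T = 2π√(a³/μ) = 2π√(7162³/398600) = 6032.0 s = 100.53 min.
Orbits per sidereal day = 86164 / 6032.0 = 14.284.

14.28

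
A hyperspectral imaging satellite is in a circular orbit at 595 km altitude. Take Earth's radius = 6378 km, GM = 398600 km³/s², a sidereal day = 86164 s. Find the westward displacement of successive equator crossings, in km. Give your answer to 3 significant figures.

Semi-major axis a = 6378 + 595 = 6973 km. Period T = 2π√(a³/μ) = 2π√(6973³/398600) = 5794.8 s = 96.58 min.
During one orbit Earth rotates (5794.8 / 86164) × 360° = 24.21°.
At the equator that is 24.21° × (2π·6378/360) km/° = 24.21 × 111.3 = 2695 km.

2700 km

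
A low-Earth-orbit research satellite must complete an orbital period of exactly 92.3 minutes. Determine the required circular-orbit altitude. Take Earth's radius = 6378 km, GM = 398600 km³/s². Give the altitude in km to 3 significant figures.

387 km

T = 92.3 min = 5538.0 s.
From T = 2π√(a³/μ): a = (μ T²/4π²)^(1/3) = (398600 × 5538.0² / 4π²)^(1/3) = 6765 km.
Altitude h = a − R = 6765 − 6378 = 387 km.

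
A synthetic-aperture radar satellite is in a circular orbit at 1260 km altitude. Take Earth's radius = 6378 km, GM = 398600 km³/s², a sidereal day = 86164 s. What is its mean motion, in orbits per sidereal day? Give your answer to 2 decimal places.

12.97

Semi-major axis a = 6378 + 1260 = 7638 km. Period T = 2π√(a³/μ) = 2π√(7638³/398600) = 6643.3 s = 110.72 min.
Orbits per sidereal day = 86164 / 6643.3 = 12.970.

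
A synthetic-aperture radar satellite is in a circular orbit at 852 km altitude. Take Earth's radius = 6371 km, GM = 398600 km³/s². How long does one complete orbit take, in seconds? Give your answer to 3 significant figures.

6110 seconds

Semi-major axis a = 6371 + 852 = 7223 km. Period T = 2π√(a³/μ) = 2π√(7223³/398600) = 6109.2 s = 101.82 min.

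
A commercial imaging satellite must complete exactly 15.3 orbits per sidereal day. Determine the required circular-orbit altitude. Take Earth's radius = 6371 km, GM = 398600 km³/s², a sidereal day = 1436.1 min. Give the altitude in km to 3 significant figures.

471 km

Required period T = 86166 / 15.3 = 5631.8 s.
From T = 2π√(a³/μ): a = (μ T²/4π²)^(1/3) = (398600 × 5631.8² / 4π²)^(1/3) = 6842 km.
Altitude h = a − R = 6842 − 6371 = 471 km.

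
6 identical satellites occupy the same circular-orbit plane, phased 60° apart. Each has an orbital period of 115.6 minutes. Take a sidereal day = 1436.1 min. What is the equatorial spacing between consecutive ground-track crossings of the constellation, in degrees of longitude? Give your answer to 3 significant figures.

4.83°

T = 115.6 min = 6936.0 s.
Single-satellite node shift = (6936.0/86166) × 360° = 28.98°.
With 6 satellites evenly phased, successive equator crossings are 28.98/6 = 4.830° apart.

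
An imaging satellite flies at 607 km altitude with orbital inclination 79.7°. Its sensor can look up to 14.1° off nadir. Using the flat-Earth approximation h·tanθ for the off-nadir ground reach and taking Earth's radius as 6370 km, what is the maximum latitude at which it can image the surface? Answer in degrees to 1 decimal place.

81.1°

For a prograde orbit the ground track reaches latitude ±i = ±79.7°.
Sensor half-swath on the ground ≈ 607·tan(14.1°) = 152 km = 1.37° of latitude.
Maximum observable latitude ≈ 79.7 + 1.37 = 81.1°.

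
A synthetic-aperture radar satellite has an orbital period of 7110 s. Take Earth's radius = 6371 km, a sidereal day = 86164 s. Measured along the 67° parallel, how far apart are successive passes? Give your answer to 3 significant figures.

Node shift per orbit = (7110.0/86164) × 360° = 29.71°.
Equatorial spacing = 29.71 × 111.2 km/° = 3303 km.
At 67° latitude, spacing = 3303 × cos(67°) = 1291 km.

1290 km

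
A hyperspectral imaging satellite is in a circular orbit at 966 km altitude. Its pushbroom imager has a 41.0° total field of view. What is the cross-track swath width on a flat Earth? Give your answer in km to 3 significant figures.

722 km

Half-angle = 41.0°/2 = 20.5°.
Swath width ≈ 2h·tan(θ/2) = 2 × 966 × tan(20.5°) = 722.3 km.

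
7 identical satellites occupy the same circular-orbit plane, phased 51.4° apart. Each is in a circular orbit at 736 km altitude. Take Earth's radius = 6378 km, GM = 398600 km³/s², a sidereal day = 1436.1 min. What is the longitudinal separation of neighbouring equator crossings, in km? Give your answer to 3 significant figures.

Semi-major axis a = 6378 + 736 = 7114 km. Period T = 2π√(a³/μ) = 2π√(7114³/398600) = 5971.5 s = 99.52 min.
Single-satellite node shift = (5971.5/86166) × 360° = 24.95°.
With 7 satellites evenly phased, successive equator crossings are 24.95/7 = 3.564° apart.
That is 3.564 × 111.3 = 397 km at the equator.

397 km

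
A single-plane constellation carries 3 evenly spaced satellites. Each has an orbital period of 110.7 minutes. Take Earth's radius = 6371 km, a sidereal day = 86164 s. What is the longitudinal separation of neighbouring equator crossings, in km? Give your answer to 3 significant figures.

1030 km

T = 110.7 min = 6642.0 s.
Single-satellite node shift = (6642.0/86164) × 360° = 27.75°.
With 3 satellites evenly phased, successive equator crossings are 27.75/3 = 9.250° apart.
That is 9.250 × 111.2 = 1029 km at the equator.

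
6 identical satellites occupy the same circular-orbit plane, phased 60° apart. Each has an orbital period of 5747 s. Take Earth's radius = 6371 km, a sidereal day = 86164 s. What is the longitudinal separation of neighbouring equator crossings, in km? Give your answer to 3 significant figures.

Single-satellite node shift = (5747.0/86164) × 360° = 24.01°.
With 6 satellites evenly phased, successive equator crossings are 24.01/6 = 4.002° apart.
That is 4.002 × 111.2 = 445 km at the equator.

445 km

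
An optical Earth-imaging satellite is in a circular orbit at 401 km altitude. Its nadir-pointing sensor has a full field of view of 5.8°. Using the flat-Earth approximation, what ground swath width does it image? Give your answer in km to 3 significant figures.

Half-angle = 5.8°/2 = 2.9°.
Swath width ≈ 2h·tan(θ/2) = 2 × 401 × tan(2.9°) = 40.6 km.

40.6 km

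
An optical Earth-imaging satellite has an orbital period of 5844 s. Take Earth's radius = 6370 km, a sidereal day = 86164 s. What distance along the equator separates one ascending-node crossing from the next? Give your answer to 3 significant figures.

2710 km

During one orbit Earth rotates (5844.0 / 86164) × 360° = 24.42°.
At the equator that is 24.42° × (2π·6370/360) km/° = 24.42 × 111.2 = 2715 km.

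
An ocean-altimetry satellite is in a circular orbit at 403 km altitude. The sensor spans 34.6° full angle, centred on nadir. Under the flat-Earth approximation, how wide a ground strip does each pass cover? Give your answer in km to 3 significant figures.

251 km

Half-angle = 34.6°/2 = 17.3°.
Swath width ≈ 2h·tan(θ/2) = 2 × 403 × tan(17.3°) = 251.0 km.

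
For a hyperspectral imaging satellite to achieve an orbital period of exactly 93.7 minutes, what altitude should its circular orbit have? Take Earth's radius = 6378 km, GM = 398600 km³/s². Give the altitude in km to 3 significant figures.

456 km

T = 93.7 min = 5622.0 s.
From T = 2π√(a³/μ): a = (μ T²/4π²)^(1/3) = (398600 × 5622.0² / 4π²)^(1/3) = 6834 km.
Altitude h = a − R = 6834 − 6378 = 456 km.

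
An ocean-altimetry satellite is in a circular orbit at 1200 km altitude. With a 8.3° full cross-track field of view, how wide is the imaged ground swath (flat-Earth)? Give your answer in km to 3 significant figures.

Half-angle = 8.3°/2 = 4.15°.
Swath width ≈ 2h·tan(θ/2) = 2 × 1200 × tan(4.15°) = 174.1 km.

174 km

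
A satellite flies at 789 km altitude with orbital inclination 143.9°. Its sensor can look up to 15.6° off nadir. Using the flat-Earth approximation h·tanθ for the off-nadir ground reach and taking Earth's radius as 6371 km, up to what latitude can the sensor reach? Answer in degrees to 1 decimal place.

Retrograde orbit: the ground track reaches ±(180° − i) = ±(180 − 143.9) = ±36.1°.
Sensor half-swath on the ground ≈ 789·tan(15.6°) = 220 km = 1.98° of latitude.
Maximum observable latitude ≈ 36.1 + 1.98 = 38.1°.

38.1°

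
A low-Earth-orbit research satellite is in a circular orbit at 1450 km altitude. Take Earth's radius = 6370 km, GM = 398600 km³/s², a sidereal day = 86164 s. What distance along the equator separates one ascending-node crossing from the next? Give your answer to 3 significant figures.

3200 km

Semi-major axis a = 6370 + 1450 = 7820 km. Period T = 2π√(a³/μ) = 2π√(7820³/398600) = 6882.1 s = 114.70 min.
During one orbit Earth rotates (6882.1 / 86164) × 360° = 28.75°.
At the equator that is 28.75° × (2π·6370/360) km/° = 28.75 × 111.2 = 3197 km.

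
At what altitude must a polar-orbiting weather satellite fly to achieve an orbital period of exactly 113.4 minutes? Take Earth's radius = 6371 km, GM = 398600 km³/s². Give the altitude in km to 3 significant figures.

1390 km

T = 113.4 min = 6804.0 s.
From T = 2π√(a³/μ): a = (μ T²/4π²)^(1/3) = (398600 × 6804.0² / 4π²)^(1/3) = 7761 km.
Altitude h = a − R = 7761 − 6371 = 1390 km.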